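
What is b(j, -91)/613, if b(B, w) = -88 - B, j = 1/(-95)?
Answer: -8359/58235 ≈ -0.14354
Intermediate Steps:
j = -1/95 ≈ -0.010526
b(j, -91)/613 = (-88 - 1*(-1/95))/613 = (-88 + 1/95)*(1/613) = -8359/95*1/613 = -8359/58235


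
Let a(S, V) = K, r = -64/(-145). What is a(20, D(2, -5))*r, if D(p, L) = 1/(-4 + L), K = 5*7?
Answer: 448/29 ≈ 15.448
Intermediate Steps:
r = 64/145 (r = -64*(-1/145) = 64/145 ≈ 0.44138)
K = 35
a(S, V) = 35
a(20, D(2, -5))*r = 35*(64/145) = 448/29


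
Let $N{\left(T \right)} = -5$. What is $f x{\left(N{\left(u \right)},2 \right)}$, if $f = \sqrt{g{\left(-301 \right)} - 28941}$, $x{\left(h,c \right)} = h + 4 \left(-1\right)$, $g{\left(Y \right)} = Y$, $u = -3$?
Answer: $- 9 i \sqrt{29242} \approx - 1539.0 i$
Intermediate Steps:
$x{\left(h,c \right)} = -4 + h$ ($x{\left(h,c \right)} = h - 4 = -4 + h$)
$f = i \sqrt{29242}$ ($f = \sqrt{-301 - 28941} = \sqrt{-29242} = i \sqrt{29242} \approx 171.0 i$)
$f x{\left(N{\left(u \right)},2 \right)} = i \sqrt{29242} \left(-4 - 5\right) = i \sqrt{29242} \left(-9\right) = - 9 i \sqrt{29242}$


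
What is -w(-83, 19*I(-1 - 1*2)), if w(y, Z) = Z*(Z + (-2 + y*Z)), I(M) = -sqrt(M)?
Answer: -88806 - 38*I*sqrt(3) ≈ -88806.0 - 65.818*I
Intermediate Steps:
w(y, Z) = Z*(-2 + Z + Z*y) (w(y, Z) = Z*(Z + (-2 + Z*y)) = Z*(-2 + Z + Z*y))
-w(-83, 19*I(-1 - 1*2)) = -19*(-sqrt(-1 - 1*2))*(-2 + 19*(-sqrt(-1 - 1*2)) + (19*(-sqrt(-1 - 1*2)))*(-83)) = -19*(-sqrt(-1 - 2))*(-2 + 19*(-sqrt(-1 - 2)) + (19*(-sqrt(-1 - 2)))*(-83)) = -19*(-sqrt(-3))*(-2 + 19*(-sqrt(-3)) + (19*(-sqrt(-3)))*(-83)) = -19*(-I*sqrt(3))*(-2 + 19*(-I*sqrt(3)) + (19*(-I*sqrt(3)))*(-83)) = -(-19*I*sqrt(3))*(-2 - 19*I*sqrt(3) - 19*I*sqrt(3)*(-83)) = -(-19*I*sqrt(3))*(-2 - 19*I*sqrt(3) + 1577*I*sqrt(3)) = -(-19*I*sqrt(3))*(-2 + 1558*I*sqrt(3)) = -(-19)*I*sqrt(3)*(-2 + 1558*I*sqrt(3)) = 19*I*sqrt(3)*(-2 + 1558*I*sqrt(3))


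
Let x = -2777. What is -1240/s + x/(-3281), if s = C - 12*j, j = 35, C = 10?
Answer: 520701/134521 ≈ 3.8708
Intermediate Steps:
s = -410 (s = 10 - 12*35 = 10 - 420 = -410)
-1240/s + x/(-3281) = -1240/(-410) - 2777/(-3281) = -1240*(-1/410) - 2777*(-1/3281) = 124/41 + 2777/3281 = 520701/134521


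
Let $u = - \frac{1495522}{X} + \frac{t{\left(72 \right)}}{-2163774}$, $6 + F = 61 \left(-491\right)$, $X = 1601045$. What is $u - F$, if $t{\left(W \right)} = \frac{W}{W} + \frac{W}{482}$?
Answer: $\frac{25010205296114273497}{834896190063030} \approx 29956.0$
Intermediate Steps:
$t{\left(W \right)} = 1 + \frac{W}{482}$ ($t{\left(W \right)} = 1 + W \frac{1}{482} = 1 + \frac{W}{482}$)
$F = -29957$ ($F = -6 + 61 \left(-491\right) = -6 - 29951 = -29957$)
$u = - \frac{779869603916213}{834896190063030}$ ($u = - \frac{1495522}{1601045} + \frac{1 + \frac{1}{482} \cdot 72}{-2163774} = \left(-1495522\right) \frac{1}{1601045} + \left(1 + \frac{36}{241}\right) \left(- \frac{1}{2163774}\right) = - \frac{1495522}{1601045} + \frac{277}{241} \left(- \frac{1}{2163774}\right) = - \frac{1495522}{1601045} - \frac{277}{521469534} = - \frac{779869603916213}{834896190063030} \approx -0.93409$)
$u - F = - \frac{779869603916213}{834896190063030} - -29957 = - \frac{779869603916213}{834896190063030} + 29957 = \frac{25010205296114273497}{834896190063030}$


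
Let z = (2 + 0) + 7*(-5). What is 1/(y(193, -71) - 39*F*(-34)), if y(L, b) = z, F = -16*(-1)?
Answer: 1/21183 ≈ 4.7208e-5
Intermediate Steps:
F = 16
z = -33 (z = 2 - 35 = -33)
y(L, b) = -33
1/(y(193, -71) - 39*F*(-34)) = 1/(-33 - 39*16*(-34)) = 1/(-33 - 624*(-34)) = 1/(-33 + 21216) = 1/21183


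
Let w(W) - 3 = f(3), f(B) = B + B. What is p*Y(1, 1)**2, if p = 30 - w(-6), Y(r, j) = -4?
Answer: 336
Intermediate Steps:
f(B) = 2*B
w(W) = 9 (w(W) = 3 + 2*3 = 3 + 6 = 9)
p = 21 (p = 30 - 1*9 = 30 - 9 = 21)
p*Y(1, 1)**2 = 21*(-4)**2 = 21*16 = 336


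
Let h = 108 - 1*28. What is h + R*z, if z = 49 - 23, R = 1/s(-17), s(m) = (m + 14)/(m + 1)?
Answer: 656/3 ≈ 218.67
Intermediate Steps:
s(m) = (14 + m)/(1 + m)
h = 80 (h = 108 - 28 = 80)
R = 16/3 (R = 1/((14 - 17)/(1 - 17)) = 1/(-3/(-16)) = 1/(-1/16*(-3)) = 1/(3/16) = 16/3 ≈ 5.3333)
z = 26
h + R*z = 80 + (16/3)*26 = 80 + 416/3 = 656/3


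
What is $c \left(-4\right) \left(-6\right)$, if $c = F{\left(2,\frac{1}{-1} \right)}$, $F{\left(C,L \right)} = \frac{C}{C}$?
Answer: $24$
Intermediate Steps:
$F{\left(C,L \right)} = 1$
$c = 1$
$c \left(-4\right) \left(-6\right) = 1 \left(-4\right) \left(-6\right) = \left(-4\right) \left(-6\right) = 24$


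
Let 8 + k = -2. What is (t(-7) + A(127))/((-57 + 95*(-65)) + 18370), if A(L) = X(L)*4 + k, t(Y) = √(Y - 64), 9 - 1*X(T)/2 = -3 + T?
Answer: -155/2023 + I*√71/12138 ≈ -0.076619 + 0.0006942*I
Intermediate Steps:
X(T) = 24 - 2*T (X(T) = 18 - 2*(-3 + T) = 18 + (6 - 2*T) = 24 - 2*T)
k = -10 (k = -8 - 2 = -10)
t(Y) = √(-64 + Y)
A(L) = 86 - 8*L (A(L) = (24 - 2*L)*4 - 10 = (96 - 8*L) - 10 = 86 - 8*L)
(t(-7) + A(127))/((-57 + 95*(-65)) + 18370) = (√(-64 - 7) + (86 - 8*127))/((-57 + 95*(-65)) + 18370) = (√(-71) + (86 - 1016))/((-57 - 6175) + 18370) = (I*√71 - 930)/(-6232 + 18370) = (-930 + I*√71)/12138 = (-930 + I*√71)*(1/12138) = -155/2023 + I*√71/12138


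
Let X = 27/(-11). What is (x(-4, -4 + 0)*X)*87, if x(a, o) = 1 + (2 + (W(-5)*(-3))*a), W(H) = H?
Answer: 133893/11 ≈ 12172.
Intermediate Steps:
X = -27/11 (X = 27*(-1/11) = -27/11 ≈ -2.4545)
x(a, o) = 3 + 15*a (x(a, o) = 1 + (2 + (-5*(-3))*a) = 1 + (2 + 15*a) = 3 + 15*a)
(x(-4, -4 + 0)*X)*87 = ((3 + 15*(-4))*(-27/11))*87 = ((3 - 60)*(-27/11))*87 = -57*(-27/11)*87 = (1539/11)*87 = 133893/11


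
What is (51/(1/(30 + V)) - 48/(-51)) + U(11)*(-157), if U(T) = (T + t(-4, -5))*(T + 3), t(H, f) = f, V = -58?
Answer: -248456/17 ≈ -14615.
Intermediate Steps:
U(T) = (-5 + T)*(3 + T) (U(T) = (T - 5)*(T + 3) = (-5 + T)*(3 + T))
(51/(1/(30 + V)) - 48/(-51)) + U(11)*(-157) = (51/(1/(30 - 58)) - 48/(-51)) + (-15 + 11² - 2*11)*(-157) = (51/(1/(-28)) - 48*(-1/51)) + (-15 + 121 - 22)*(-157) = (51/(-1/28) + 16/17) + 84*(-157) = (51*(-28) + 16/17) - 13188 = (-1428 + 16/17) - 13188 = -24260/17 - 13188 = -248456/17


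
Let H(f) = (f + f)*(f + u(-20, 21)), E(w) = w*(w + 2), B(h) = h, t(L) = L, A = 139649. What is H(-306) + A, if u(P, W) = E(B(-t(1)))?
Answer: 327533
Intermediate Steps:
E(w) = w*(2 + w)
u(P, W) = -1 (u(P, W) = (-1*1)*(2 - 1*1) = -(2 - 1) = -1*1 = -1)
H(f) = 2*f*(-1 + f) (H(f) = (f + f)*(f - 1) = (2*f)*(-1 + f) = 2*f*(-1 + f))
H(-306) + A = 2*(-306)*(-1 - 306) + 139649 = 2*(-306)*(-307) + 139649 = 187884 + 139649 = 327533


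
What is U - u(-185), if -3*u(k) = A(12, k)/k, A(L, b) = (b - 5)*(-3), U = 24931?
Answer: 922409/37 ≈ 24930.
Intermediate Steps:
A(L, b) = 15 - 3*b (A(L, b) = (-5 + b)*(-3) = 15 - 3*b)
u(k) = -(15 - 3*k)/(3*k)
U - u(-185) = 24931 - (-5 - 185)/(-185) = 24931 - (-1)*(-190)/185 = 24931 - 1*38/37 = 24931 - 38/37 = 922409/37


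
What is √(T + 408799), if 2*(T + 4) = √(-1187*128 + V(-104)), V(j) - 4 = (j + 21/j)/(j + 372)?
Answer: √(4962058361520 + 871*I*√7376776920422)/3484 ≈ 639.37 + 0.15241*I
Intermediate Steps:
V(j) = 4 + (j + 21/j)/(372 + j) (V(j) = 4 + (j + 21/j)/(j + 372) = 4 + (j + 21/j)/(372 + j))
T = -4 + I*√7376776920422/13936 (T = -4 + √(-1187*128 + (21 + 5*(-104)² + 1488*(-104))/((-104)*(372 - 104)))/2 = -4 + √(-151936 - 1/104*(21 + 5*10816 - 154752)/268)/2 = -4 + √(-151936 - 1/104*1/268*(21 + 54080 - 154752))/2 = -4 + √(-151936 - 1/104*1/268*(-100651))/2 = -4 + √(-151936 + 100651/27872)/2 = -4 + √(-4234659541/27872)/2 = -4 + (I*√7376776920422/6968)/2 = -4 + I*√7376776920422/13936 ≈ -4.0 + 194.89*I)
√(T + 408799) = √((-4 + I*√7376776920422/13936) + 408799) = √(408795 + I*√7376776920422/13936)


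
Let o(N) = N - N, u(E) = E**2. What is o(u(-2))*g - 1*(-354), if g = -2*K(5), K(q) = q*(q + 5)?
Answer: 354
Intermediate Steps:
K(q) = q*(5 + q)
o(N) = 0
g = -100 (g = -10*(5 + 5) = -10*10 = -2*50 = -100)
o(u(-2))*g - 1*(-354) = 0*(-100) - 1*(-354) = 0 + 354 = 354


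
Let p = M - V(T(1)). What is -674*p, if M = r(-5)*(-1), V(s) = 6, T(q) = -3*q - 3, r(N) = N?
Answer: 674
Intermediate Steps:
T(q) = -3 - 3*q
M = 5 (M = -5*(-1) = 5)
p = -1 (p = 5 - 1*6 = 5 - 6 = -1)
-674*p = -674*(-1) = 674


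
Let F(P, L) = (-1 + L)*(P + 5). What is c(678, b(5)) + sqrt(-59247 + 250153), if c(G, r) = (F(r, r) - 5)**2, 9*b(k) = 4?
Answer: 422500/6561 + sqrt(190906) ≈ 501.32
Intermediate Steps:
F(P, L) = (-1 + L)*(5 + P)
b(k) = 4/9 (b(k) = (1/9)*4 = 4/9)
c(G, r) = (-10 + r**2 + 4*r)**2 (c(G, r) = ((-5 - r + 5*r + r*r) - 5)**2 = ((-5 - r + 5*r + r**2) - 5)**2 = ((-5 + r**2 + 4*r) - 5)**2 = (-10 + r**2 + 4*r)**2)
c(678, b(5)) + sqrt(-59247 + 250153) = (-10 + (4/9)**2 + 4*(4/9))**2 + sqrt(-59247 + 250153) = (-10 + 16/81 + 16/9)**2 + sqrt(190906) = (-650/81)**2 + sqrt(190906) = 422500/6561 + sqrt(190906)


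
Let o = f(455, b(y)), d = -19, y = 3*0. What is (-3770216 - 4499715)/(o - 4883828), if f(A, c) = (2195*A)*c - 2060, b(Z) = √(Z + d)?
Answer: 43400597888/45997295849 + 1179912405425*I*√19/6117640347917 ≈ 0.94355 + 0.8407*I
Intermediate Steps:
y = 0
b(Z) = √(-19 + Z) (b(Z) = √(Z - 19) = √(-19 + Z))
f(A, c) = -2060 + 2195*A*c (f(A, c) = 2195*A*c - 2060 = -2060 + 2195*A*c)
o = -2060 + 998725*I*√19 (o = -2060 + 2195*455*√(-19 + 0) = -2060 + 2195*455*√(-19) = -2060 + 2195*455*(I*√19) = -2060 + 998725*I*√19 ≈ -2060.0 + 4.3533e+6*I)
(-3770216 - 4499715)/(o - 4883828) = (-3770216 - 4499715)/((-2060 + 998725*I*√19) - 4883828) = -8269931/(-4885888 + 998725*I*√19)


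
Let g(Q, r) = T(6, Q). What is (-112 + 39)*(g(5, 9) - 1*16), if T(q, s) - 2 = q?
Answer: 584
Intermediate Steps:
T(q, s) = 2 + q
g(Q, r) = 8 (g(Q, r) = 2 + 6 = 8)
(-112 + 39)*(g(5, 9) - 1*16) = (-112 + 39)*(8 - 1*16) = -73*(8 - 16) = -73*(-8) = 584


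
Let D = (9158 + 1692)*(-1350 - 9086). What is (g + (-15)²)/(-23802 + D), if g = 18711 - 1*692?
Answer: -9122/56627201 ≈ -0.00016109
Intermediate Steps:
g = 18019 (g = 18711 - 692 = 18019)
D = -113230600 (D = 10850*(-10436) = -113230600)
(g + (-15)²)/(-23802 + D) = (18019 + (-15)²)/(-23802 - 113230600) = (18019 + 225)/(-113254402) = 18244*(-1/113254402) = -9122/56627201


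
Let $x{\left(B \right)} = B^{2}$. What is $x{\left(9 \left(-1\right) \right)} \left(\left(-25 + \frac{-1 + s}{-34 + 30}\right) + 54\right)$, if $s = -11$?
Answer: $2592$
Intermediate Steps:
$x{\left(9 \left(-1\right) \right)} \left(\left(-25 + \frac{-1 + s}{-34 + 30}\right) + 54\right) = \left(9 \left(-1\right)\right)^{2} \left(\left(-25 + \frac{-1 - 11}{-34 + 30}\right) + 54\right) = \left(-9\right)^{2} \left(\left(-25 - \frac{12}{-4}\right) + 54\right) = 81 \left(\left(-25 - -3\right) + 54\right) = 81 \left(\left(-25 + 3\right) + 54\right) = 81 \left(-22 + 54\right) = 81 \cdot 32 = 2592$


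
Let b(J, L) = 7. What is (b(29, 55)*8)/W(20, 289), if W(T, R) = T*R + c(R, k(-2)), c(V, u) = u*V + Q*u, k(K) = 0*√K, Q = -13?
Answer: 14/1445 ≈ 0.0096886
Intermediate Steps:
k(K) = 0
c(V, u) = -13*u + V*u (c(V, u) = u*V - 13*u = V*u - 13*u = -13*u + V*u)
W(T, R) = R*T (W(T, R) = T*R + 0*(-13 + R) = R*T + 0 = R*T)
(b(29, 55)*8)/W(20, 289) = (7*8)/((289*20)) = 56/5780 = 56*(1/5780) = 14/1445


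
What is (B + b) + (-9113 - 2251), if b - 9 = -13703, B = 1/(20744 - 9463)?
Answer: -282679297/11281 ≈ -25058.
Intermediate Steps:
B = 1/11281 ≈ 8.8645e-5
b = -13694 (b = 9 - 13703 = -13694)
(B + b) + (-9113 - 2251) = (1/11281 - 13694) + (-9113 - 2251) = -154482013/11281 - 11364 = -282679297/11281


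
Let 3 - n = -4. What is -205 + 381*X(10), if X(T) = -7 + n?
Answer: -205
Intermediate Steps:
n = 7 (n = 3 - 1*(-4) = 3 + 4 = 7)
X(T) = 0 (X(T) = -7 + 7 = 0)
-205 + 381*X(10) = -205 + 381*0 = -205 + 0 = -205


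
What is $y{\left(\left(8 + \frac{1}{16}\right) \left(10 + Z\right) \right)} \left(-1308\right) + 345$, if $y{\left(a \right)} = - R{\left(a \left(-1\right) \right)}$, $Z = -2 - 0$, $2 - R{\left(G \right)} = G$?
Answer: $87327$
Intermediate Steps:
$R{\left(G \right)} = 2 - G$
$Z = -2$ ($Z = -2 + 0 = -2$)
$y{\left(a \right)} = -2 - a$ ($y{\left(a \right)} = - (2 - a \left(-1\right)) = - (2 - - a) = - (2 + a) = -2 - a$)
$y{\left(\left(8 + \frac{1}{16}\right) \left(10 + Z\right) \right)} \left(-1308\right) + 345 = \left(-2 - \left(8 + \frac{1}{16}\right) \left(10 - 2\right)\right) \left(-1308\right) + 345 = \left(-2 - \left(8 + \frac{1}{16}\right) 8\right) \left(-1308\right) + 345 = \left(-2 - \frac{129}{16} \cdot 8\right) \left(-1308\right) + 345 = \left(-2 - \frac{129}{2}\right) \left(-1308\right) + 345 = \left(- \frac{133}{2}\right) \left(-1308\right) + 345 = 86982 + 345 = 87327$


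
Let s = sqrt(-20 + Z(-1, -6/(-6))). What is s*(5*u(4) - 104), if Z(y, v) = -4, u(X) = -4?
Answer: -248*I*sqrt(6) ≈ -607.47*I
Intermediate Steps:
s = 2*I*sqrt(6) (s = sqrt(-20 - 4) = sqrt(-24) = 2*I*sqrt(6) ≈ 4.899*I)
s*(5*u(4) - 104) = (2*I*sqrt(6))*(5*(-4) - 104) = (2*I*sqrt(6))*(-20 - 104) = (2*I*sqrt(6))*(-124) = -248*I*sqrt(6)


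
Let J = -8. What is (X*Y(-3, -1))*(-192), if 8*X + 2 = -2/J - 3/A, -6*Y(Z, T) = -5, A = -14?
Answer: 215/7 ≈ 30.714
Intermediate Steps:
Y(Z, T) = 5/6 (Y(Z, T) = -1/6*(-5) = 5/6)
X = -43/224 (X = -1/4 + (-2/(-8) - 3/(-14))/8 = -1/4 + (-2*(-1/8) - 3*(-1/14))/8 = -1/4 + (1/4 + 3/14)/8 = -1/4 + (1/8)*(13/28) = -1/4 + 13/224 = -43/224 ≈ -0.19196)
(X*Y(-3, -1))*(-192) = -43/224*5/6*(-192) = -215/1344*(-192) = 215/7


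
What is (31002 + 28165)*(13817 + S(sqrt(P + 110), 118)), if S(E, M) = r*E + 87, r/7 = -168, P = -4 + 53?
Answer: 822657968 - 69580392*sqrt(159) ≈ -5.4717e+7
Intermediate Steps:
P = 49
r = -1176 (r = 7*(-168) = -1176)
S(E, M) = 87 - 1176*E (S(E, M) = -1176*E + 87 = 87 - 1176*E)
(31002 + 28165)*(13817 + S(sqrt(P + 110), 118)) = (31002 + 28165)*(13817 + (87 - 1176*sqrt(49 + 110))) = 59167*(13817 + (87 - 1176*sqrt(159))) = 59167*(13904 - 1176*sqrt(159)) = 822657968 - 69580392*sqrt(159)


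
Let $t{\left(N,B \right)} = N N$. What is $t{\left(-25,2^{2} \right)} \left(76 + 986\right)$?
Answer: $663750$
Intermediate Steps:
$t{\left(N,B \right)} = N^{2}$
$t{\left(-25,2^{2} \right)} \left(76 + 986\right) = \left(-25\right)^{2} \left(76 + 986\right) = 625 \cdot 1062 = 663750$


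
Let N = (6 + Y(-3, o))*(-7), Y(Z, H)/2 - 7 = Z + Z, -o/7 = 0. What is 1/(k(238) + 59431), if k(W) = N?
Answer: 1/59375 ≈ 1.6842e-5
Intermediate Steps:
o = 0 (o = -7*0 = 0)
Y(Z, H) = 14 + 4*Z (Y(Z, H) = 14 + 2*(Z + Z) = 14 + 2*(2*Z) = 14 + 4*Z)
N = -56 (N = (6 + (14 + 4*(-3)))*(-7) = (6 + (14 - 12))*(-7) = (6 + 2)*(-7) = 8*(-7) = -56)
k(W) = -56
1/(k(238) + 59431) = 1/(-56 + 59431) = 1/59375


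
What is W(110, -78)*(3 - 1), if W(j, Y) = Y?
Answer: -156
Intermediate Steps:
W(110, -78)*(3 - 1) = -78*(3 - 1) = -78*2 = -156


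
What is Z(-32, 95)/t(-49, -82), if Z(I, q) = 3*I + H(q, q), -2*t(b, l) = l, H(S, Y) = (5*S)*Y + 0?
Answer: 45029/41 ≈ 1098.3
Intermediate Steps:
H(S, Y) = 5*S*Y (H(S, Y) = 5*S*Y + 0 = 5*S*Y)
t(b, l) = -l/2
Z(I, q) = 3*I + 5*q² (Z(I, q) = 3*I + 5*q*q = 3*I + 5*q²)
Z(-32, 95)/t(-49, -82) = (3*(-32) + 5*95²)/((-½*(-82))) = (-96 + 5*9025)/41 = (-96 + 45125)*(1/41) = 45029*(1/41) = 45029/41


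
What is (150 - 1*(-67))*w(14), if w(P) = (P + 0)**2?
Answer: 42532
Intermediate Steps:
w(P) = P**2
(150 - 1*(-67))*w(14) = (150 - 1*(-67))*14**2 = (150 + 67)*196 = 217*196 = 42532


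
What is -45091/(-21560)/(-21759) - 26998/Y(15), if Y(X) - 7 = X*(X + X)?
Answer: -12665431438507/214389686280 ≈ -59.077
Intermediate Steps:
Y(X) = 7 + 2*X**2 (Y(X) = 7 + X*(X + X) = 7 + X*(2*X) = 7 + 2*X**2)
-45091/(-21560)/(-21759) - 26998/Y(15) = -45091/(-21560)/(-21759) - 26998/(7 + 2*15**2) = -45091*(-1/21560)*(-1/21759) - 26998/(7 + 2*225) = (45091/21560)*(-1/21759) - 26998/(7 + 450) = -45091/469124040 - 26998/457 = -12665431438507/214389686280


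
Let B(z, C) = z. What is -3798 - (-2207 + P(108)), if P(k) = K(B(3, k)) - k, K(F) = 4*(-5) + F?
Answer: -1466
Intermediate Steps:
K(F) = -20 + F
P(k) = -17 - k (P(k) = (-20 + 3) - k = -17 - k)
-3798 - (-2207 + P(108)) = -3798 - (-2207 + (-17 - 1*108)) = -3798 - (-2207 + (-17 - 108)) = -3798 - (-2207 - 125) = -3798 - 1*(-2332) = -3798 + 2332 = -1466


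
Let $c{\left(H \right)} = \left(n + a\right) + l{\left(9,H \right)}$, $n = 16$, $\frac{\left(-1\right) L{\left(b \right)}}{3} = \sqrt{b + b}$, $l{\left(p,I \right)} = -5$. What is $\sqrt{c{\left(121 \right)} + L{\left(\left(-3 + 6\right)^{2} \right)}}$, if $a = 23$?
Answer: $\sqrt{34 - 9 \sqrt{2}} \approx 4.6122$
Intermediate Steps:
$L{\left(b \right)} = - 3 \sqrt{2} \sqrt{b}$ ($L{\left(b \right)} = - 3 \sqrt{b + b} = - 3 \sqrt{2 b} = - 3 \sqrt{2} \sqrt{b}$)
$c{\left(H \right)} = 34$ ($c{\left(H \right)} = \left(16 + 23\right) - 5 = 39 - 5 = 34$)
$\sqrt{c{\left(121 \right)} + L{\left(\left(-3 + 6\right)^{2} \right)}} = \sqrt{34 - 3 \sqrt{2} \sqrt{\left(-3 + 6\right)^{2}}} = \sqrt{34 - 3 \sqrt{2} \sqrt{3^{2}}} = \sqrt{34 - 3 \sqrt{2} \sqrt{9}} = \sqrt{34 - 3 \sqrt{2} \cdot 3} = \sqrt{34 - 9 \sqrt{2}}$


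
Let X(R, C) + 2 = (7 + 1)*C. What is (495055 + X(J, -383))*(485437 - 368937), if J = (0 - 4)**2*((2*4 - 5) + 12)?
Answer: 57316718500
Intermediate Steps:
J = 240 (J = (-4)**2*((8 - 5) + 12) = 16*(3 + 12) = 16*15 = 240)
X(R, C) = -2 + 8*C (X(R, C) = -2 + (7 + 1)*C = -2 + 8*C)
(495055 + X(J, -383))*(485437 - 368937) = (495055 + (-2 + 8*(-383)))*(485437 - 368937) = (495055 + (-2 - 3064))*116500 = (495055 - 3066)*116500 = 491989*116500 = 57316718500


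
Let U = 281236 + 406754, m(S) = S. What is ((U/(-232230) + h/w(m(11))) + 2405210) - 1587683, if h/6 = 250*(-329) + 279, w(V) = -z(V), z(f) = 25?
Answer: 162018564416/193525 ≈ 8.3720e+5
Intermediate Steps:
w(V) = -25 (w(V) = -1*25 = -25)
U = 687990
h = -491826 (h = 6*(250*(-329) + 279) = 6*(-82250 + 279) = 6*(-81971) = -491826)
((U/(-232230) + h/w(m(11))) + 2405210) - 1587683 = ((687990/(-232230) - 491826/(-25)) + 2405210) - 1587683 = ((687990*(-1/232230) - 491826*(-1/25)) + 2405210) - 1587683 = ((-22933/7741 + 491826/25) + 2405210) - 1587683 = (3806651741/193525 + 2405210) - 1587683 = 469274916991/193525 - 1587683 = 162018564416/193525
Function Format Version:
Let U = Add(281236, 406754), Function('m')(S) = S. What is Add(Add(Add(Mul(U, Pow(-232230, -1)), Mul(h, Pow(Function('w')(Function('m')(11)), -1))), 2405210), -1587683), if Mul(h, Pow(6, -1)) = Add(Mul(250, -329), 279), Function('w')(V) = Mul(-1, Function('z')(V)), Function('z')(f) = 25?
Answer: Rational(162018564416, 193525) ≈ 8.3720e+5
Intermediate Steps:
Function('w')(V) = -25 (Function('w')(V) = Mul(-1, 25) = -25)
U = 687990
h = -491826 (h = Mul(6, Add(Mul(250, -329), 279)) = Mul(6, Add(-82250, 279)) = Mul(6, -81971) = -491826)
Add(Add(Add(Mul(U, Pow(-232230, -1)), Mul(h, Pow(Function('w')(Function('m')(11)), -1))), 2405210), -1587683) = Add(Add(Add(Mul(687990, Pow(-232230, -1)), Mul(-491826, Pow(-25, -1))), 2405210), -1587683) = Add(Add(Add(Mul(687990, Rational(-1, 232230)), Mul(-491826, Rational(-1, 25))), 2405210), -1587683) = Add(Add(Add(Rational(-22933, 7741), Rational(491826, 25)), 2405210), -1587683) = Add(Add(Rational(3806651741, 193525), 2405210), -1587683) = Add(Rational(469274916991, 193525), -1587683) = Rational(162018564416, 193525)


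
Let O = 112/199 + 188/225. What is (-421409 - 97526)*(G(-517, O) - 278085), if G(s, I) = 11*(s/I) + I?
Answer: 7463185545959670227/50971860 ≈ 1.4642e+11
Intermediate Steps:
O = 62612/44775 (O = 112*(1/199) + 188*(1/225) = 112/199 + 188/225 = 62612/44775 ≈ 1.3984)
G(s, I) = I + 11*s/I (G(s, I) = 11*s/I + I = I + 11*s/I)
(-421409 - 97526)*(G(-517, O) - 278085) = (-421409 - 97526)*((62612/44775 + 11*(-517)/(62612/44775)) - 278085) = -518935*((62612/44775 + 11*(-517)*(44775/62612)) - 278085) = -518935*((62612/44775 - 23148675/5692) - 278085) = -518935*(-1036125535621/254859300 - 278085) = -518935*(-71908673976121/254859300) = 7463185545959670227/50971860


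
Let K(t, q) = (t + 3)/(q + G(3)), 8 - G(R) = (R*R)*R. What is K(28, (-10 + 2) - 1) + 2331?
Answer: 65237/28 ≈ 2329.9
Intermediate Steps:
G(R) = 8 - R³ (G(R) = 8 - R*R*R = 8 - R²*R = 8 - R³)
K(t, q) = (3 + t)/(-19 + q) (K(t, q) = (t + 3)/(q + (8 - 1*3³)) = (3 + t)/(q + (8 - 1*27)) = (3 + t)/(q + (8 - 27)) = (3 + t)/(q - 19) = (3 + t)/(-19 + q))
K(28, (-10 + 2) - 1) + 2331 = (3 + 28)/(-19 + ((-10 + 2) - 1)) + 2331 = 31/(-19 + (-8 - 1)) + 2331 = 31/(-19 - 9) + 2331 = 31/(-28) + 2331 = -1/28*31 + 2331 = -31/28 + 2331 = 65237/28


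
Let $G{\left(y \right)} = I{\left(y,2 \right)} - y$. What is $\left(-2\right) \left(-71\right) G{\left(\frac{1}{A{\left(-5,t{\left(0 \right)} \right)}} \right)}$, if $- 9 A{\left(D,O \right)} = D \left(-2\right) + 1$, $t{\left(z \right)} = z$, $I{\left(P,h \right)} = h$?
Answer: $\frac{4402}{11} \approx 400.18$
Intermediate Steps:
$A{\left(D,O \right)} = - \frac{1}{9} + \frac{2 D}{9}$ ($A{\left(D,O \right)} = - \frac{D \left(-2\right) + 1}{9} = - \frac{- 2 D + 1}{9} = - \frac{1 - 2 D}{9} = - \frac{1}{9} + \frac{2 D}{9}$)
$G{\left(y \right)} = 2 - y$
$\left(-2\right) \left(-71\right) G{\left(\frac{1}{A{\left(-5,t{\left(0 \right)} \right)}} \right)} = \left(-2\right) \left(-71\right) \left(2 - \frac{1}{- \frac{1}{9} + \frac{2}{9} \left(-5\right)}\right) = 142 \left(2 - \frac{1}{- \frac{1}{9} - \frac{10}{9}}\right) = 142 \left(2 - \frac{1}{- \frac{11}{9}}\right) = 142 \left(2 - - \frac{9}{11}\right) = 142 \left(2 + \frac{9}{11}\right) = 142 \cdot \frac{31}{11} = \frac{4402}{11}$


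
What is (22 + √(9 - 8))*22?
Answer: 506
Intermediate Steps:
(22 + √(9 - 8))*22 = (22 + √1)*22 = (22 + 1)*22 = 23*22 = 506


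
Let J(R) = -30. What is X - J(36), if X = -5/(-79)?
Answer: 2375/79 ≈ 30.063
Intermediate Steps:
X = 5/79 (X = -5*(-1/79) = 5/79 ≈ 0.063291)
X - J(36) = 5/79 - 1*(-30) = 5/79 + 30 = 2375/79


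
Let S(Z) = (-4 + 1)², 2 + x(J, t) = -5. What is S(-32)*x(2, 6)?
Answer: -63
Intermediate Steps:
x(J, t) = -7 (x(J, t) = -2 - 5 = -7)
S(Z) = 9 (S(Z) = (-3)² = 9)
S(-32)*x(2, 6) = 9*(-7) = -63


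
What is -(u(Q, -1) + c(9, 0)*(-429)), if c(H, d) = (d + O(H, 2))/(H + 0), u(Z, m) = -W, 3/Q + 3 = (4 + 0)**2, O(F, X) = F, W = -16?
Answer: 413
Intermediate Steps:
Q = 3/13 (Q = 3/(-3 + (4 + 0)**2) = 3/(-3 + 4**2) = 3/(-3 + 16) = 3/13 ≈ 0.23077)
u(Z, m) = 16 (u(Z, m) = -1*(-16) = 16)
c(H, d) = (H + d)/H (c(H, d) = (d + H)/(H + 0) = (H + d)/H)
-(u(Q, -1) + c(9, 0)*(-429)) = -(16 + ((9 + 0)/9)*(-429)) = -(16 + ((1/9)*9)*(-429)) = -(16 + 1*(-429)) = -(16 - 429) = -1*(-413) = 413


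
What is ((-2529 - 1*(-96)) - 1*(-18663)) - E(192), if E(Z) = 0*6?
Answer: 16230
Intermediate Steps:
E(Z) = 0
((-2529 - 1*(-96)) - 1*(-18663)) - E(192) = ((-2529 - 1*(-96)) - 1*(-18663)) - 1*0 = ((-2529 + 96) + 18663) + 0 = (-2433 + 18663) + 0 = 16230 + 0 = 16230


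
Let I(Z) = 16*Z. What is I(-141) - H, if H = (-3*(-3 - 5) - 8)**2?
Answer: -2512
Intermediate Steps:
H = 256 (H = (-3*(-8) - 8)**2 = (24 - 8)**2 = 16**2 = 256)
I(-141) - H = 16*(-141) - 1*256 = -2256 - 256 = -2512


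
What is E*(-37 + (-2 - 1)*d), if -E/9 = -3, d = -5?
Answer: -594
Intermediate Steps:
E = 27 (E = -9*(-3) = 27)
E*(-37 + (-2 - 1)*d) = 27*(-37 + (-2 - 1)*(-5)) = 27*(-37 - 3*(-5)) = 27*(-37 + 15) = 27*(-22) = -594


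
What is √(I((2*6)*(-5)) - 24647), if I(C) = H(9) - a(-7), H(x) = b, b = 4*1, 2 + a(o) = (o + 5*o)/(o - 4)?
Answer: I*√2982023/11 ≈ 156.99*I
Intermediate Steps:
a(o) = -2 + 6*o/(-4 + o) (a(o) = -2 + (o + 5*o)/(o - 4) = -2 + (6*o)/(-4 + o) = -2 + 6*o/(-4 + o))
b = 4
H(x) = 4
I(C) = 24/11 (I(C) = 4 - 4*(2 - 7)/(-4 - 7) = 4 - 4*(-5)/(-11) = 4 - 4*(-1)*(-5)/11 = 4 - 1*20/11 = 4 - 20/11 = 24/11)
√(I((2*6)*(-5)) - 24647) = √(24/11 - 24647) = √(-271093/11) = I*√2982023/11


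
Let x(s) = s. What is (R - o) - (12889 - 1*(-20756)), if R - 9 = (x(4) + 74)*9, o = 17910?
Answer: -50844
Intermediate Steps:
R = 711 (R = 9 + (4 + 74)*9 = 9 + 78*9 = 9 + 702 = 711)
(R - o) - (12889 - 1*(-20756)) = (711 - 1*17910) - (12889 - 1*(-20756)) = (711 - 17910) - (12889 + 20756) = -17199 - 1*33645 = -17199 - 33645 = -50844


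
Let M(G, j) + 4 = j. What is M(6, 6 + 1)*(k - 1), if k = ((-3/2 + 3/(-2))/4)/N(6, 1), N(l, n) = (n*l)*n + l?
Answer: -51/16 ≈ -3.1875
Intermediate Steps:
M(G, j) = -4 + j
N(l, n) = l + l*n**2 (N(l, n) = (l*n)*n + l = l*n**2 + l = l + l*n**2)
k = -1/16 (k = ((-3/2 + 3/(-2))/4)/((6*(1 + 1**2))) = ((-3*1/2 + 3*(-1/2))*(1/4))/((6*(1 + 1))) = ((-3/2 - 3/2)*(1/4))/((6*2)) = -3*1/4/12 = -3/4*1/12 = -1/16 ≈ -0.062500)
M(6, 6 + 1)*(k - 1) = (-4 + (6 + 1))*(-1/16 - 1) = (-4 + 7)*(-17/16) = 3*(-17/16) = -51/16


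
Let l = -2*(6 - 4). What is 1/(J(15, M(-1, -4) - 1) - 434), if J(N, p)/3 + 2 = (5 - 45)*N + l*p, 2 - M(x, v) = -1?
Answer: -1/2264 ≈ -0.00044170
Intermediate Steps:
l = -4 (l = -2*2 = -4)
M(x, v) = 3 (M(x, v) = 2 - 1*(-1) = 2 + 1 = 3)
J(N, p) = -6 - 120*N - 12*p (J(N, p) = -6 + 3*((5 - 45)*N - 4*p) = -6 + 3*(-40*N - 4*p) = -6 + (-120*N - 12*p) = -6 - 120*N - 12*p)
1/(J(15, M(-1, -4) - 1) - 434) = 1/((-6 - 120*15 - 12*(3 - 1)) - 434) = 1/((-6 - 1800 - 12*2) - 434) = 1/((-6 - 1800 - 24) - 434) = 1/(-1830 - 434) = 1/(-2264) = -1/2264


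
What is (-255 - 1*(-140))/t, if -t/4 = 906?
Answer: 115/3624 ≈ 0.031733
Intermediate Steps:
t = -3624 (t = -4*906 = -3624)
(-255 - 1*(-140))/t = (-255 - 1*(-140))/(-3624) = (-255 + 140)*(-1/3624) = -115*(-1/3624) = 115/3624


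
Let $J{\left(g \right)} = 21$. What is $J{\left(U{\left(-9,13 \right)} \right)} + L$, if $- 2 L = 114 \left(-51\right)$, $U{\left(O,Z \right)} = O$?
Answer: $2928$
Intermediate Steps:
$L = 2907$ ($L = - \frac{114 \left(-51\right)}{2} = \left(- \frac{1}{2}\right) \left(-5814\right) = 2907$)
$J{\left(U{\left(-9,13 \right)} \right)} + L = 21 + 2907 = 2928$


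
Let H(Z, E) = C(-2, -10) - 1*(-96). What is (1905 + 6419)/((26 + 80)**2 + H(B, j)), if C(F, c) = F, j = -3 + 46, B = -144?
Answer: 4162/5665 ≈ 0.73469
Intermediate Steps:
j = 43
H(Z, E) = 94 (H(Z, E) = -2 - 1*(-96) = -2 + 96 = 94)
(1905 + 6419)/((26 + 80)**2 + H(B, j)) = (1905 + 6419)/((26 + 80)**2 + 94) = 8324/(106**2 + 94) = 8324/(11236 + 94) = 8324/11330 = 8324*(1/11330) = 4162/5665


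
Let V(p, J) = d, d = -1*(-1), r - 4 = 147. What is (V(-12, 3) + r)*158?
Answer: 24016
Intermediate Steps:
r = 151 (r = 4 + 147 = 151)
d = 1
V(p, J) = 1
(V(-12, 3) + r)*158 = (1 + 151)*158 = 152*158 = 24016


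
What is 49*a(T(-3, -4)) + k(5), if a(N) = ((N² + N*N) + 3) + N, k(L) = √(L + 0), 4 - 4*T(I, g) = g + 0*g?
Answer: 637 + √5 ≈ 639.24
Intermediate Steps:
T(I, g) = 1 - g/4 (T(I, g) = 1 - (g + 0*g)/4 = 1 - (g + 0)/4 = 1 - g/4)
k(L) = √L
a(N) = 3 + N + 2*N² (a(N) = ((N² + N²) + 3) + N = (2*N² + 3) + N = (3 + 2*N²) + N = 3 + N + 2*N²)
49*a(T(-3, -4)) + k(5) = 49*(3 + (1 - ¼*(-4)) + 2*(1 - ¼*(-4))²) + √5 = 49*(3 + (1 + 1) + 2*(1 + 1)²) + √5 = 49*(3 + 2 + 2*2²) + √5 = 49*(3 + 2 + 2*4) + √5 = 49*(3 + 2 + 8) + √5 = 49*13 + √5 = 637 + √5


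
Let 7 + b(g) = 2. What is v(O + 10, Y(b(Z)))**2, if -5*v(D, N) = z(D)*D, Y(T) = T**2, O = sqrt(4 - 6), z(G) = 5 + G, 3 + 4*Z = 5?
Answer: 20654/25 + 296*I*sqrt(2) ≈ 826.16 + 418.61*I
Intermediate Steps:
Z = 1/2 (Z = -3/4 + (1/4)*5 = -3/4 + 5/4 = 1/2 ≈ 0.50000)
b(g) = -5 (b(g) = -7 + 2 = -5)
O = I*sqrt(2) (O = sqrt(-2) = I*sqrt(2) ≈ 1.4142*I)
v(D, N) = -D*(5 + D)/5 (v(D, N) = -(5 + D)*D/5 = -D*(5 + D)/5)
v(O + 10, Y(b(Z)))**2 = (-(I*sqrt(2) + 10)*(5 + (I*sqrt(2) + 10))/5)**2 = (-(10 + I*sqrt(2))*(5 + (10 + I*sqrt(2)))/5)**2 = (-(10 + I*sqrt(2))*(15 + I*sqrt(2))/5)**2 = (10 + I*sqrt(2))**2*(15 + I*sqrt(2))**2/25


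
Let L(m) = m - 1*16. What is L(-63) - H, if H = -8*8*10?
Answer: 561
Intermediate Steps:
L(m) = -16 + m (L(m) = m - 16 = -16 + m)
H = -640 (H = -64*10 = -640)
L(-63) - H = (-16 - 63) - 1*(-640) = -79 + 640 = 561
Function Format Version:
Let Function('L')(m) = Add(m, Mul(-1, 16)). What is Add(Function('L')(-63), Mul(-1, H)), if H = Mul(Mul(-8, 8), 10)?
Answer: 561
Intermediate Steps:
Function('L')(m) = Add(-16, m) (Function('L')(m) = Add(m, -16) = Add(-16, m))
H = -640 (H = Mul(-64, 10) = -640)
Add(Function('L')(-63), Mul(-1, H)) = Add(Add(-16, -63), Mul(-1, -640)) = Add(-79, 640) = 561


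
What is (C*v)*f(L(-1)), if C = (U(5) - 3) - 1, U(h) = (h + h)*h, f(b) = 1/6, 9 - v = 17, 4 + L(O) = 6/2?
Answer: -184/3 ≈ -61.333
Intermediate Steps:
L(O) = -1 (L(O) = -4 + 6/2 = -4 + 6*(½) = -4 + 3 = -1)
v = -8 (v = 9 - 1*17 = 9 - 17 = -8)
f(b) = ⅙
U(h) = 2*h² (U(h) = (2*h)*h = 2*h²)
C = 46 (C = (2*5² - 3) - 1 = (2*25 - 3) - 1 = (50 - 3) - 1 = 47 - 1 = 46)
(C*v)*f(L(-1)) = (46*(-8))*(⅙) = -368*⅙ = -184/3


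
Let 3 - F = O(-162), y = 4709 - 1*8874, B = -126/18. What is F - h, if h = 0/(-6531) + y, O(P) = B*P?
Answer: 3034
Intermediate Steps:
B = -7 (B = -126*1/18 = -7)
O(P) = -7*P
y = -4165 (y = 4709 - 8874 = -4165)
F = -1131 (F = 3 - (-7)*(-162) = 3 - 1*1134 = 3 - 1134 = -1131)
h = -4165 (h = 0/(-6531) - 4165 = -1/6531*0 - 4165 = 0 - 4165 = -4165)
F - h = -1131 - 1*(-4165) = -1131 + 4165 = 3034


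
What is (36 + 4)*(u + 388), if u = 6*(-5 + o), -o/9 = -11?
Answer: 38080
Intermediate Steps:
o = 99 (o = -9*(-11) = 99)
u = 564 (u = 6*(-5 + 99) = 6*94 = 564)
(36 + 4)*(u + 388) = (36 + 4)*(564 + 388) = 40*952 = 38080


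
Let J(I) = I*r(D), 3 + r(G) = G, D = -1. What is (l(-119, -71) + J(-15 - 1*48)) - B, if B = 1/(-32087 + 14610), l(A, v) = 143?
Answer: 6903416/17477 ≈ 395.00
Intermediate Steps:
B = -1/17477 (B = 1/(-17477) = -1/17477 ≈ -5.7218e-5)
r(G) = -3 + G
J(I) = -4*I (J(I) = I*(-3 - 1) = I*(-4) = -4*I)
(l(-119, -71) + J(-15 - 1*48)) - B = (143 - 4*(-15 - 1*48)) - 1*(-1/17477) = (143 - 4*(-15 - 48)) + 1/17477 = (143 - 4*(-63)) + 1/17477 = (143 + 252) + 1/17477 = 395 + 1/17477 = 6903416/17477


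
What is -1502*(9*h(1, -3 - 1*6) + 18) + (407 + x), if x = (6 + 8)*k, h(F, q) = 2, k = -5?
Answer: -53735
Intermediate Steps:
x = -70 (x = (6 + 8)*(-5) = 14*(-5) = -70)
-1502*(9*h(1, -3 - 1*6) + 18) + (407 + x) = -1502*(9*2 + 18) + (407 - 70) = -1502*(18 + 18) + 337 = -1502*36 + 337 = -54072 + 337 = -53735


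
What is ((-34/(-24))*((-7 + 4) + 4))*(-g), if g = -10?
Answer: 85/6 ≈ 14.167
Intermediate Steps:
((-34/(-24))*((-7 + 4) + 4))*(-g) = ((-34/(-24))*((-7 + 4) + 4))*(-1*(-10)) = ((-34*(-1/24))*(-3 + 4))*10 = ((17/12)*1)*10 = (17/12)*10 = 85/6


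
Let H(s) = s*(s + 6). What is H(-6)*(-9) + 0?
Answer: 0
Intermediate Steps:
H(s) = s*(6 + s)
H(-6)*(-9) + 0 = -6*(6 - 6)*(-9) + 0 = -6*0*(-9) + 0 = 0*(-9) + 0 = 0 + 0 = 0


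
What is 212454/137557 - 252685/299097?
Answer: 28785763493/41142886029 ≈ 0.69965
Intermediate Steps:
212454/137557 - 252685/299097 = 28785763493/41142886029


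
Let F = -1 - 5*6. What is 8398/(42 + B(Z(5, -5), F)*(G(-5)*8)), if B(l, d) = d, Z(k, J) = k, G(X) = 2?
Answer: -4199/227 ≈ -18.498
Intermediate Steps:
F = -31 (F = -1 - 30 = -31)
8398/(42 + B(Z(5, -5), F)*(G(-5)*8)) = 8398/(42 - 62*8) = 8398/(42 - 31*16) = 8398/(42 - 496) = 8398/(-454) = 8398*(-1/454) = -4199/227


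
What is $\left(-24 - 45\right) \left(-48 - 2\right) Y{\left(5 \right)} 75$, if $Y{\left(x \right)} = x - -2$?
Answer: $1811250$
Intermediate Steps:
$Y{\left(x \right)} = 2 + x$ ($Y{\left(x \right)} = x + 2 = 2 + x$)
$\left(-24 - 45\right) \left(-48 - 2\right) Y{\left(5 \right)} 75 = \left(-24 - 45\right) \left(-48 - 2\right) \left(2 + 5\right) 75 = \left(-69\right) \left(-50\right) 7 \cdot 75 = 3450 \cdot 7 \cdot 75 = 24150 \cdot 75 = 1811250$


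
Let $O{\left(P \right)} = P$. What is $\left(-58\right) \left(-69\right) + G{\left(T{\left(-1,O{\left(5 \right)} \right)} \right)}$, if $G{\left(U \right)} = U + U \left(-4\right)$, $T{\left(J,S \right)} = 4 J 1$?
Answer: $4014$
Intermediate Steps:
$T{\left(J,S \right)} = 4 J$
$G{\left(U \right)} = - 3 U$ ($G{\left(U \right)} = U - 4 U = - 3 U$)
$\left(-58\right) \left(-69\right) + G{\left(T{\left(-1,O{\left(5 \right)} \right)} \right)} = \left(-58\right) \left(-69\right) - 3 \cdot 4 \left(-1\right) = 4002 - -12 = 4002 + 12 = 4014$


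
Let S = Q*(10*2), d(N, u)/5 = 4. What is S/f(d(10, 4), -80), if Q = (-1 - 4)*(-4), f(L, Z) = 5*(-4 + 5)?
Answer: 80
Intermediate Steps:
d(N, u) = 20 (d(N, u) = 5*4 = 20)
f(L, Z) = 5 (f(L, Z) = 5*1 = 5)
Q = 20 (Q = -5*(-4) = 20)
S = 400 (S = 20*(10*2) = 20*20 = 400)
S/f(d(10, 4), -80) = 400/5 = 400*(⅕) = 80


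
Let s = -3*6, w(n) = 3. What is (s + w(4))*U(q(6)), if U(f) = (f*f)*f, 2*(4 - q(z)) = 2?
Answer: -405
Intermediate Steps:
s = -18
q(z) = 3 (q(z) = 4 - 1/2*2 = 4 - 1 = 3)
U(f) = f**3 (U(f) = f**2*f = f**3)
(s + w(4))*U(q(6)) = (-18 + 3)*3**3 = -15*27 = -405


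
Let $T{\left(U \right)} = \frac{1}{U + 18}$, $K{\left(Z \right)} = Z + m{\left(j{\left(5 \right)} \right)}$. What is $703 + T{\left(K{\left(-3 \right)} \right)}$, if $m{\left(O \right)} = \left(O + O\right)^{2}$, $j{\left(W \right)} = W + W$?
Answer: $\frac{291746}{415} \approx 703.0$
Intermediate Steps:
$j{\left(W \right)} = 2 W$
$m{\left(O \right)} = 4 O^{2}$ ($m{\left(O \right)} = \left(2 O\right)^{2} = 4 O^{2}$)
$K{\left(Z \right)} = 400 + Z$ ($K{\left(Z \right)} = Z + 4 \left(2 \cdot 5\right)^{2} = Z + 4 \cdot 10^{2} = Z + 4 \cdot 100 = Z + 400 = 400 + Z$)
$T{\left(U \right)} = \frac{1}{18 + U}$
$703 + T{\left(K{\left(-3 \right)} \right)} = 703 + \frac{1}{18 + \left(400 - 3\right)} = 703 + \frac{1}{18 + 397} = 703 + \frac{1}{415} = \frac{291746}{415}$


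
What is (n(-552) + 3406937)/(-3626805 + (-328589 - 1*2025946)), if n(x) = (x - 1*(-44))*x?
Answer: -3687353/5981340 ≈ -0.61648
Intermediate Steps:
n(x) = x*(44 + x) (n(x) = (x + 44)*x = (44 + x)*x = x*(44 + x))
(n(-552) + 3406937)/(-3626805 + (-328589 - 1*2025946)) = (-552*(44 - 552) + 3406937)/(-3626805 + (-328589 - 1*2025946)) = (-552*(-508) + 3406937)/(-3626805 + (-328589 - 2025946)) = (280416 + 3406937)/(-3626805 - 2354535) = 3687353/(-5981340) = 3687353*(-1/5981340) = -3687353/5981340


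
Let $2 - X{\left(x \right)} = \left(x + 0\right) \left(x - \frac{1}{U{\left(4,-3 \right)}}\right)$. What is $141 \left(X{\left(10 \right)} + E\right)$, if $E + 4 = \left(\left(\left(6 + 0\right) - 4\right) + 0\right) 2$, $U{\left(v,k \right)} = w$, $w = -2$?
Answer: $-14523$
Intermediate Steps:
$U{\left(v,k \right)} = -2$
$X{\left(x \right)} = 2 - x \left(\frac{1}{2} + x\right)$ ($X{\left(x \right)} = 2 - \left(x + 0\right) \left(x - \frac{1}{-2}\right) = 2 - x \left(x - - \frac{1}{2}\right) = 2 - x \left(x + \frac{1}{2}\right) = 2 - x \left(\frac{1}{2} + x\right)$)
$E = 0$ ($E = -4 + \left(\left(\left(6 + 0\right) - 4\right) + 0\right) 2 = -4 + \left(\left(6 - 4\right) + 0\right) 2 = -4 + \left(2 + 0\right) 2 = -4 + 2 \cdot 2 = -4 + 4 = 0$)
$141 \left(X{\left(10 \right)} + E\right) = 141 \left(\left(2 - 10^{2} - 5\right) + 0\right) = 141 \left(\left(2 - 100 - 5\right) + 0\right) = 141 \left(-103 + 0\right) = 141 \left(-103\right) = -14523$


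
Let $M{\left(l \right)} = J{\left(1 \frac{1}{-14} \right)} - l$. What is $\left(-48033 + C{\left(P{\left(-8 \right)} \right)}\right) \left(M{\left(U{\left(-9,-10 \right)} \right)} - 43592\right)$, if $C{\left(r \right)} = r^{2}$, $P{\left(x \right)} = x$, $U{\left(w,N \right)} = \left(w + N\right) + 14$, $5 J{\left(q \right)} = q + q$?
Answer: $\frac{73178916074}{35} \approx 2.0908 \cdot 10^{9}$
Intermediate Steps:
$J{\left(q \right)} = \frac{2 q}{5}$ ($J{\left(q \right)} = \frac{q + q}{5} = \frac{2 q}{5}$)
$U{\left(w,N \right)} = 14 + N + w$ ($U{\left(w,N \right)} = \left(N + w\right) + 14 = 14 + N + w$)
$M{\left(l \right)} = - \frac{1}{35} - l$ ($M{\left(l \right)} = \frac{2 \cdot 1 \frac{1}{-14}}{5} - l = \frac{2 \cdot 1 \left(- \frac{1}{14}\right)}{5} - l = \frac{2}{5} \left(- \frac{1}{14}\right) - l = - \frac{1}{35} - l$)
$\left(-48033 + C{\left(P{\left(-8 \right)} \right)}\right) \left(M{\left(U{\left(-9,-10 \right)} \right)} - 43592\right) = \left(-48033 + \left(-8\right)^{2}\right) \left(\left(- \frac{1}{35} - \left(14 - 10 - 9\right)\right) - 43592\right) = \left(-48033 + 64\right) \left(\left(- \frac{1}{35} - -5\right) - 43592\right) = - 47969 \left(\left(- \frac{1}{35} + 5\right) - 43592\right) = - 47969 \left(\frac{174}{35} - 43592\right) = \left(-47969\right) \left(- \frac{1525546}{35}\right) = \frac{73178916074}{35}$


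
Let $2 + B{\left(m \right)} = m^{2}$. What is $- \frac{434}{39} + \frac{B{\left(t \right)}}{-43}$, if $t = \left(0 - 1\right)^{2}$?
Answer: $- \frac{18623}{1677} \approx -11.105$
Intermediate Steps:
$t = 1$ ($t = \left(-1\right)^{2} = 1$)
$B{\left(m \right)} = -2 + m^{2}$
$- \frac{434}{39} + \frac{B{\left(t \right)}}{-43} = - \frac{434}{39} + \frac{-2 + 1^{2}}{-43} = \left(-434\right) \frac{1}{39} + \left(-2 + 1\right) \left(- \frac{1}{43}\right) = - \frac{434}{39} - - \frac{1}{43} = - \frac{434}{39} + \frac{1}{43} = - \frac{18623}{1677}$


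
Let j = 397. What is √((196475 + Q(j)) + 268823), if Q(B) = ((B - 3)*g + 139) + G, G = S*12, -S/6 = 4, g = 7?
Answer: 11*√3867 ≈ 684.04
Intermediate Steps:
S = -24 (S = -6*4 = -24)
G = -288 (G = -24*12 = -288)
Q(B) = -170 + 7*B (Q(B) = ((B - 3)*7 + 139) - 288 = ((-3 + B)*7 + 139) - 288 = ((-21 + 7*B) + 139) - 288 = (118 + 7*B) - 288 = -170 + 7*B)
√((196475 + Q(j)) + 268823) = √((196475 + (-170 + 7*397)) + 268823) = √((196475 + (-170 + 2779)) + 268823) = √((196475 + 2609) + 268823) = √(199084 + 268823) = √467907 = 11*√3867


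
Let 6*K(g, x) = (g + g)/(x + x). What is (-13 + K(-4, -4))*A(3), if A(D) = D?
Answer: -77/2 ≈ -38.500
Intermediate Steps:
K(g, x) = g/(6*x) (K(g, x) = ((g + g)/(x + x))/6 = ((2*g)/((2*x)))/6 = ((2*g)*(1/(2*x)))/6 = (g/x)/6 = g/(6*x))
(-13 + K(-4, -4))*A(3) = (-13 + (⅙)*(-4)/(-4))*3 = (-13 + (⅙)*(-4)*(-¼))*3 = (-13 + ⅙)*3 = -77/6*3 = -77/2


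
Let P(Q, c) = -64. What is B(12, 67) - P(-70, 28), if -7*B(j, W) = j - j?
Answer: 64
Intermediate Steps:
B(j, W) = 0 (B(j, W) = -(j - j)/7 = -⅐*0 = 0)
B(12, 67) - P(-70, 28) = 0 - 1*(-64) = 0 + 64 = 64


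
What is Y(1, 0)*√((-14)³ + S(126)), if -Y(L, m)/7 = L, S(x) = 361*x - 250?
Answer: -14*√10623 ≈ -1443.0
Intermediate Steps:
S(x) = -250 + 361*x
Y(L, m) = -7*L
Y(1, 0)*√((-14)³ + S(126)) = (-7*1)*√((-14)³ + (-250 + 361*126)) = -7*√(-2744 + (-250 + 45486)) = -7*√(-2744 + 45236) = -14*√10623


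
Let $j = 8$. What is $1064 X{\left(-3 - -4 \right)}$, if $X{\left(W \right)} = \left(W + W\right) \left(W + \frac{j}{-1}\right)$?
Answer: $-14896$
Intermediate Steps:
$X{\left(W \right)} = 2 W \left(-8 + W\right)$ ($X{\left(W \right)} = \left(W + W\right) \left(W + \frac{8}{-1}\right) = 2 W \left(W + 8 \left(-1\right)\right) = 2 W \left(W - 8\right) = 2 W \left(-8 + W\right)$)
$1064 X{\left(-3 - -4 \right)} = 1064 \cdot 2 \left(-3 - -4\right) \left(-8 - -1\right) = 1064 \cdot 2 \left(-3 + 4\right) \left(-8 + \left(-3 + 4\right)\right) = 1064 \cdot 2 \cdot 1 \left(-8 + 1\right) = 1064 \cdot 2 \cdot 1 \left(-7\right) = 1064 \left(-14\right) = -14896$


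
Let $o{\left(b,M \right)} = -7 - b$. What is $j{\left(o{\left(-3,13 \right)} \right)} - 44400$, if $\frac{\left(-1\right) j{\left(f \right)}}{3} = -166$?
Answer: $-43902$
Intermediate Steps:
$j{\left(f \right)} = 498$ ($j{\left(f \right)} = \left(-3\right) \left(-166\right) = 498$)
$j{\left(o{\left(-3,13 \right)} \right)} - 44400 = 498 - 44400 = -43902$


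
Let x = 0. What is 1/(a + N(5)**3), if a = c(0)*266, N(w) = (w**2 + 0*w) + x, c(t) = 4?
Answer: 1/16689 ≈ 5.9920e-5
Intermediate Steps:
N(w) = w**2 (N(w) = (w**2 + 0*w) + 0 = (w**2 + 0) + 0 = w**2 + 0 = w**2)
a = 1064 (a = 4*266 = 1064)
1/(a + N(5)**3) = 1/(1064 + (5**2)**3) = 1/(1064 + 25**3) = 1/(1064 + 15625) = 1/16689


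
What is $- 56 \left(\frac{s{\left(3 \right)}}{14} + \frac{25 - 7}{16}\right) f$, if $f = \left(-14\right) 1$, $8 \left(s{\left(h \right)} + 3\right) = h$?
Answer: $735$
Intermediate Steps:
$s{\left(h \right)} = -3 + \frac{h}{8}$
$f = -14$
$- 56 \left(\frac{s{\left(3 \right)}}{14} + \frac{25 - 7}{16}\right) f = - 56 \left(\frac{-3 + \frac{1}{8} \cdot 3}{14} + \frac{25 - 7}{16}\right) \left(-14\right) = - 56 \left(\left(-3 + \frac{3}{8}\right) \frac{1}{14} + \left(25 - 7\right) \frac{1}{16}\right) \left(-14\right) = - 56 \left(\left(- \frac{21}{8}\right) \frac{1}{14} + 18 \cdot \frac{1}{16}\right) \left(-14\right) = - 56 \left(- \frac{3}{16} + \frac{9}{8}\right) \left(-14\right) = \left(-56\right) \frac{15}{16} \left(-14\right) = \left(- \frac{105}{2}\right) \left(-14\right) = 735$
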